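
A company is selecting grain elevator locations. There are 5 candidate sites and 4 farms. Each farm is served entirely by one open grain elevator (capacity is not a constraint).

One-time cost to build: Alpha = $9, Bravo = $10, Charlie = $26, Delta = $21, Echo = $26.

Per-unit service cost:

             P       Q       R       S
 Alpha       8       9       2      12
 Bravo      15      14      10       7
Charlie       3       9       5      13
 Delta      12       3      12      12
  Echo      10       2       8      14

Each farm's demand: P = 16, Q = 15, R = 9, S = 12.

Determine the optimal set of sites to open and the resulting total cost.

Open Alpha, Bravo, Charlie and Echo; minimum total cost 251.

For any fixed open set, each farm goes to its cheapest open site; total = fixed + service.
{Alpha, Bravo, Charlie, Echo}: P→Charlie 3·16=48, Q→Echo 2·15=30, R→Alpha 2·9=18, S→Bravo 7·12=84. Service 180; fixed 71; total 251.
{Alpha, Bravo, Charlie, Delta}: service 195 + fixed 66 = 261
{Bravo, Charlie, Echo}: service 207 + fixed 62 = 269
{Alpha, Bravo, Charlie, Delta, Echo}: P→Charlie 3·16=48, Q→Echo 2·15=30, R→Alpha 2·9=18, S→Bravo 7·12=84. Service 180; fixed 92; total 272.
No other subset beats 251.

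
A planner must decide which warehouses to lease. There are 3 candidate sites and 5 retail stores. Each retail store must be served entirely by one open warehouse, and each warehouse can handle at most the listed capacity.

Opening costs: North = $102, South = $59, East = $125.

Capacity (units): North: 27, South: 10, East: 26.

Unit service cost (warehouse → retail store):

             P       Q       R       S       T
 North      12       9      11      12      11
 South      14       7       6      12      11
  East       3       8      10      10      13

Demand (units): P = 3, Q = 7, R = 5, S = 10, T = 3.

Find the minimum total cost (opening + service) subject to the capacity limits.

Minimum total cost: 412

Open {South, East}: P→East 3·3=9, Q→East 8·7=56, R→South 6·5=30, S→East 10·10=100, T→South 11·3=33.
Loads: South carries 8/10, East carries 20/26. Service 228; fixed 184; total 412.
Next best feasible plan costs 418.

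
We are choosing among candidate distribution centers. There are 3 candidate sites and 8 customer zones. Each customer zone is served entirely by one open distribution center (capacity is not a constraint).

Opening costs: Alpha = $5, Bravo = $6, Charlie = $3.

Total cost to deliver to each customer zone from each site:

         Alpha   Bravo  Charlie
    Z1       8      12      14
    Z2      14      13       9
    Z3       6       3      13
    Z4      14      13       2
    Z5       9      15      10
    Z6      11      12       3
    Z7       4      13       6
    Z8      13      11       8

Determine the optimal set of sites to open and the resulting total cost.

Open Alpha and Charlie; minimum total cost 57.

For any fixed open set, each customer zone goes to its cheapest open site; total = fixed + service.
{Alpha, Charlie}: Z1→Alpha 8, Z2→Charlie 9, Z3→Alpha 6, Z4→Charlie 2, Z5→Alpha 9, Z6→Charlie 3, Z7→Alpha 4, Z8→Charlie 8. Service 49; fixed 8; total 57.
{Alpha, Bravo, Charlie}: service 46 + fixed 14 = 60
{Bravo, Charlie}: Z1→Bravo 12, Z2→Charlie 9, Z3→Bravo 3, Z4→Charlie 2, Z5→Charlie 10, Z6→Charlie 3, Z7→Charlie 6, Z8→Charlie 8. Service 53; fixed 9; total 62.
{Charlie}: service 65 + fixed 3 = 68
(All 7 nonempty subsets were checked; Alpha and Charlie is lowest.)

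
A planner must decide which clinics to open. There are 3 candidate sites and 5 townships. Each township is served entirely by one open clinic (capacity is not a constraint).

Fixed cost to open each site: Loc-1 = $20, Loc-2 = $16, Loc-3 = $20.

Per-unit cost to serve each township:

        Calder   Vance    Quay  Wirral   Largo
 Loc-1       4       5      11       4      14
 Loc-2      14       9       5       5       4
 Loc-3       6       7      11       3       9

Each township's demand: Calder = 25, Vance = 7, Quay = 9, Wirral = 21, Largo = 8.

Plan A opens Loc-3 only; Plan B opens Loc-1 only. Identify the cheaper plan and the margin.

Plan A: {Loc-3}: Calder→Loc-3 6·25=150, Vance→Loc-3 7·7=49, Quay→Loc-3 11·9=99, Wirral→Loc-3 3·21=63, Largo→Loc-3 9·8=72. Service 433; fixed 20; total 453.
Plan B: {Loc-1}: Calder→Loc-1 4·25=100, Vance→Loc-1 5·7=35, Quay→Loc-1 11·9=99, Wirral→Loc-1 4·21=84, Largo→Loc-1 14·8=112. Service 430; fixed 20; total 450.
Difference: |453 − 450| = 3.

Plan B is cheaper by 3.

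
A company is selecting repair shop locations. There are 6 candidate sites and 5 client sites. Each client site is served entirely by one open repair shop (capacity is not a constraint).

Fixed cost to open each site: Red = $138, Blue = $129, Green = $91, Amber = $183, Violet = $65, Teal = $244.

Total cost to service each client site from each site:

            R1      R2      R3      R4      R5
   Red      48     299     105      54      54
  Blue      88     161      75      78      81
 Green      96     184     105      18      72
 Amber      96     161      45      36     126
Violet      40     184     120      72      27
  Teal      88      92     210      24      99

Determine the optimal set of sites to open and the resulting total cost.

Open Violet only; minimum total cost 508.

For any fixed open set, each client site goes to its cheapest open site; total = fixed + service.
{Violet}: R1→Violet 40, R2→Violet 184, R3→Violet 120, R4→Violet 72, R5→Violet 27. Service 443; fixed 65; total 508.
{Green, Violet}: service 374 + fixed 156 = 530
{Amber, Violet}: service 309 + fixed 248 = 557
{Red, Blue, Green, Amber, Violet, Teal}: R1→Violet 40, R2→Teal 92, R3→Amber 45, R4→Green 18, R5→Violet 27. Service 222; fixed 850; total 1072.
No other subset beats 508.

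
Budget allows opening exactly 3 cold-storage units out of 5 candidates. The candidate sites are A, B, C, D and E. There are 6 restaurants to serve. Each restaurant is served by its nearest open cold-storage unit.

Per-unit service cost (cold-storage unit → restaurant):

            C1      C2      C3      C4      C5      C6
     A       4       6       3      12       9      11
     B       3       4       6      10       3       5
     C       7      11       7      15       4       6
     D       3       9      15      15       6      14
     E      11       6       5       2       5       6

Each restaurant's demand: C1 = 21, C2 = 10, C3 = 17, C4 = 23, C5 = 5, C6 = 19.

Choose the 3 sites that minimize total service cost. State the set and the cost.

With exactly 3 open, each restaurant uses its cheapest among the chosen.
{A, B, E}: C1→B 3·21=63, C2→B 4·10=40, C3→A 3·17=51, C4→E 2·23=46, C5→B 3·5=15, C6→B 5·19=95. Service cost 310.
{B, C, E}: service cost 344
{B, D, E}: service cost 344
Among all 10 size-3 choices, {A, B, E} is lowest.

Choose A, B and E; total service cost 310.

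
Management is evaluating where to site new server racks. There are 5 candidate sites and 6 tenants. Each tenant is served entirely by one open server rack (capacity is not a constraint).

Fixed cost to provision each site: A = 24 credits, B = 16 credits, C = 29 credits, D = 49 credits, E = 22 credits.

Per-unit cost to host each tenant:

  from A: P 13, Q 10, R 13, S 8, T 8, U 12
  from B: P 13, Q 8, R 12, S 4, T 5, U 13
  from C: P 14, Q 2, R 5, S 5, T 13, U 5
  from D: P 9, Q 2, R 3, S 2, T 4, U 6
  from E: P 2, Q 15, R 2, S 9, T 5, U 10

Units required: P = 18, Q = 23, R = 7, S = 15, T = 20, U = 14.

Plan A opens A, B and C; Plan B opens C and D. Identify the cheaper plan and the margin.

Plan A: {A, B, C}: P→A 13·18=234, Q→C 2·23=46, R→C 5·7=35, S→B 4·15=60, T→B 5·20=100, U→C 5·14=70. Service 545; fixed 69; total 614.
Plan B: {C, D}: P→D 9·18=162, Q→C 2·23=46, R→D 3·7=21, S→D 2·15=30, T→D 4·20=80, U→C 5·14=70. Service 409; fixed 78; total 487.
Difference: |614 − 487| = 127.

Plan B is cheaper by 127.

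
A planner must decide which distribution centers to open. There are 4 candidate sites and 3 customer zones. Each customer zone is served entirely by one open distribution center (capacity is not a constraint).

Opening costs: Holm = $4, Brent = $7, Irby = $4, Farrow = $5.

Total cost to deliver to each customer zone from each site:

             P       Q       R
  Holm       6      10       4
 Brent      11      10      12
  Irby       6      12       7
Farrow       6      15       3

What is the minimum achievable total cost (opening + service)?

For any fixed open set, each customer zone goes to its cheapest open site; total = fixed + service.
{Holm}: P→Holm 6, Q→Holm 10, R→Holm 4. Service 20; fixed 4; total 24.
{Holm, Irby}: service 20 + fixed 8 = 28
{Holm, Farrow}: service 19 + fixed 9 = 28
{Holm, Brent, Irby, Farrow}: P→Holm 6, Q→Holm 10, R→Farrow 3. Service 19; fixed 20; total 39.
(All 15 nonempty subsets were checked; Holm only is lowest.)

Minimum total cost: 24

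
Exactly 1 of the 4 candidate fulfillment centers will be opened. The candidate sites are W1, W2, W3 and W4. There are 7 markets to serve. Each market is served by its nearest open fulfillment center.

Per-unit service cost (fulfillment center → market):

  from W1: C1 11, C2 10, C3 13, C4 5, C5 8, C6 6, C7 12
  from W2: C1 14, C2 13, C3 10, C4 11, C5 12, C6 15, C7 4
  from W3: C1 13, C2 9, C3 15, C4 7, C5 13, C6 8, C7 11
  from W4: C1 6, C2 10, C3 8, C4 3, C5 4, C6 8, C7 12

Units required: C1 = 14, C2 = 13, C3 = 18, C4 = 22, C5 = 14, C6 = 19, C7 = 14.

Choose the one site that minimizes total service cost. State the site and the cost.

Choose W4 only; total service cost 800.

With exactly 1 open, each market uses its cheapest among the chosen.
{W4}: C1→W4 6·14=84, C2→W4 10·13=130, C3→W4 8·18=144, C4→W4 3·22=66, C5→W4 4·14=56, C6→W4 8·19=152, C7→W4 12·14=168. Service cost 800.
{W1}: service cost 1022
{W3}: service cost 1211
Among all 4 size-1 choices, {W4} is lowest.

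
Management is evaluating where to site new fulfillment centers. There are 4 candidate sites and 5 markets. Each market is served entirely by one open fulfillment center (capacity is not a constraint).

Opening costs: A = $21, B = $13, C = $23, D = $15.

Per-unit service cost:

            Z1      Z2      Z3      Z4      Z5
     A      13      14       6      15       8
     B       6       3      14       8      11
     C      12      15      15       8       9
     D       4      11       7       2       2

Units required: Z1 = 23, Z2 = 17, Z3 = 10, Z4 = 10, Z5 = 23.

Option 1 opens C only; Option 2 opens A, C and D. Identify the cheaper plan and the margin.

Option 2 is cheaper by 527.

Option 1: {C}: Z1→C 12·23=276, Z2→C 15·17=255, Z3→C 15·10=150, Z4→C 8·10=80, Z5→C 9·23=207. Service 968; fixed 23; total 991.
Option 2: {A, C, D}: Z1→D 4·23=92, Z2→D 11·17=187, Z3→A 6·10=60, Z4→D 2·10=20, Z5→D 2·23=46. Service 405; fixed 59; total 464.
Difference: |991 − 464| = 527.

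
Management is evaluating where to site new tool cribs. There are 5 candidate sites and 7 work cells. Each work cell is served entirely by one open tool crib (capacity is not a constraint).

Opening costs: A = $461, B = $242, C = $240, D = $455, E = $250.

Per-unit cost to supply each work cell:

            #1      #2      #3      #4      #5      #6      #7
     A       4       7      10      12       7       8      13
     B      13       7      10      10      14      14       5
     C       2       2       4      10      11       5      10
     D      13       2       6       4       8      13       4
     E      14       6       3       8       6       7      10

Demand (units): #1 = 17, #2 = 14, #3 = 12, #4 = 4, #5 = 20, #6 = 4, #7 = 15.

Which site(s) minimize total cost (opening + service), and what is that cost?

Open C only; minimum total cost 780.

For any fixed open set, each work cell goes to its cheapest open site; total = fixed + service.
{C}: #1→C 2·17=34, #2→C 2·14=28, #3→C 4·12=48, #4→C 10·4=40, #5→C 11·20=220, #6→C 5·4=20, #7→C 10·15=150. Service 540; fixed 240; total 780.
{C, E}: service 420 + fixed 490 = 910
{E}: service 688 + fixed 250 = 938
{A, B, C, D, E}: service 314 + fixed 1648 = 1962
No other subset beats 780.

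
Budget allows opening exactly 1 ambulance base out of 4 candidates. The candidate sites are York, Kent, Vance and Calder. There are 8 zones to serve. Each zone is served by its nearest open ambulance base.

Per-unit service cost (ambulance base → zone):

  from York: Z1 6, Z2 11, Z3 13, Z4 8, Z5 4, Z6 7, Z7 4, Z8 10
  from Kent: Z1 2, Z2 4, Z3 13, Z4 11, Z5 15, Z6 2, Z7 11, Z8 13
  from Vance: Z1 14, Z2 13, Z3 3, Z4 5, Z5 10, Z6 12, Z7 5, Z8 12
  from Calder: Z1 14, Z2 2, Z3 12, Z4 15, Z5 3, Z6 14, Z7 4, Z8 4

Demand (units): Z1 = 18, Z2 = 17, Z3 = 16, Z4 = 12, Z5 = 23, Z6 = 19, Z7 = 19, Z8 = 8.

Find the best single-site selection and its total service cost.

With exactly 1 open, each zone uses its cheapest among the chosen.
{York}: Z1→York 6·18=108, Z2→York 11·17=187, Z3→York 13·16=208, Z4→York 8·12=96, Z5→York 4·23=92, Z6→York 7·19=133, Z7→York 4·19=76, Z8→York 10·8=80. Service cost 980.
{Calder}: service cost 1101
{Kent}: service cost 1140
Among all 4 size-1 choices, {York} is lowest.

Choose York only; total service cost 980.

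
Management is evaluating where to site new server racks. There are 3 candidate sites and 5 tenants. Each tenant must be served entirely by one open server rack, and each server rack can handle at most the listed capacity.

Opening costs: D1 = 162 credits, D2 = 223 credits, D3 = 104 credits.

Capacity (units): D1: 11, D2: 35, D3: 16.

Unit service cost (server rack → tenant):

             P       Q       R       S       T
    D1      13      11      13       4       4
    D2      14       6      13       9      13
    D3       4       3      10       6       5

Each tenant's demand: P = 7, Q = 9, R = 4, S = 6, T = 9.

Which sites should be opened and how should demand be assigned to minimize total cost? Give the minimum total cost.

Open {D2, D3}: P→D3 4·7=28, Q→D2 6·9=54, R→D2 13·4=52, S→D2 9·6=54, T→D3 5·9=45.
Loads: D2 carries 19/35, D3 carries 16/16. Service 233; fixed 327; total 560.
Next best feasible plan costs 598.

Minimum total cost: 560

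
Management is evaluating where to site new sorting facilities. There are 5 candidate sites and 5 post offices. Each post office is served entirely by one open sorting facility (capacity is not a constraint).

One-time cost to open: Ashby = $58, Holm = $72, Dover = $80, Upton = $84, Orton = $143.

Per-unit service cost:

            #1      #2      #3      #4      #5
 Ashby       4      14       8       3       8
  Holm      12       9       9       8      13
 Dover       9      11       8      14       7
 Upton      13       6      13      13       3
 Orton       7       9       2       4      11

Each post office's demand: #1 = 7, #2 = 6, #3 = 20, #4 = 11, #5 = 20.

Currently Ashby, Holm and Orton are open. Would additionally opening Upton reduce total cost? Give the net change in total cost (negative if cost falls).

Yes — net change −34 (cost falls by 34).

Current service cost with {Ashby, Holm, Orton}: 315.
Adding Upton: each post office re-picks its cheapest; new service cost 197, saving 118.
Extra fixed cost: 84. Net change = 84 − 118 = -34.
(Totals: 588 → 554.)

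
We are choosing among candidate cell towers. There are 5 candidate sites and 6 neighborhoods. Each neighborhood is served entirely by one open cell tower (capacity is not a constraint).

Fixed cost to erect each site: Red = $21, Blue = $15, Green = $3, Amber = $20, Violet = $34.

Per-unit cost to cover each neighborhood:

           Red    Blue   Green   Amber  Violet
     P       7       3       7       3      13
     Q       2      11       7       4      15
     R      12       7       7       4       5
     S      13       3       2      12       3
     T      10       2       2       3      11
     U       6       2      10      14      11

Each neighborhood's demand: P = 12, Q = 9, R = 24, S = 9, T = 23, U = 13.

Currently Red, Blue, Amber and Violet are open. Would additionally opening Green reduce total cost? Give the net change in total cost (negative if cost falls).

Yes — net change −6 (cost falls by 6).

Current service cost with {Red, Blue, Amber, Violet}: 249.
Adding Green: each neighborhood re-picks its cheapest; new service cost 240, saving 9.
Extra fixed cost: 3. Net change = 3 − 9 = -6.
(Totals: 339 → 333.)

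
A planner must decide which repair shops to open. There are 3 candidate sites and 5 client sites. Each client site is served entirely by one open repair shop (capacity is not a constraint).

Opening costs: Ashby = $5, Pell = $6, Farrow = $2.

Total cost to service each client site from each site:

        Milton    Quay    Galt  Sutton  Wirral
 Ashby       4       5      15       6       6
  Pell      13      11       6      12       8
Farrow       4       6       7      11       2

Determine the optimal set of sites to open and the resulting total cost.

Open Ashby and Farrow; minimum total cost 31.

For any fixed open set, each client site goes to its cheapest open site; total = fixed + service.
{Ashby, Farrow}: Milton→Ashby 4, Quay→Ashby 5, Galt→Farrow 7, Sutton→Ashby 6, Wirral→Farrow 2. Service 24; fixed 7; total 31.
{Farrow}: service 30 + fixed 2 = 32
{Ashby, Pell, Farrow}: service 23 + fixed 13 = 36
(All 7 nonempty subsets were checked; Ashby and Farrow is lowest.)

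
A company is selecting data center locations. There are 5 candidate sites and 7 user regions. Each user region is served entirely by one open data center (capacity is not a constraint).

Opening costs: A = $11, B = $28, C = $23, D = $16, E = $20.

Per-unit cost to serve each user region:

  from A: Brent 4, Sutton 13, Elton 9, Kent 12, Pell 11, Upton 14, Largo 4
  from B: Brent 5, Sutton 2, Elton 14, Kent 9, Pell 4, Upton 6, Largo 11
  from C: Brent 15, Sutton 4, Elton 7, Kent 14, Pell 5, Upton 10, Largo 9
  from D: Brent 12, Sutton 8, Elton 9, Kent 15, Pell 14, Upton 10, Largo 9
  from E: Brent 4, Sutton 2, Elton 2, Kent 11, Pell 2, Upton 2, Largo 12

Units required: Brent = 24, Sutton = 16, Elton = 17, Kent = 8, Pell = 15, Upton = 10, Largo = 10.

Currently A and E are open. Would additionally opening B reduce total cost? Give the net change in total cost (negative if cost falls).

Current service cost with {A, E}: 340.
Adding B: each user region re-picks its cheapest; new service cost 324, saving 16.
Extra fixed cost: 28. Net change = 28 − 16 = 12.
(Totals: 371 → 383.)

No — net change +12 (cost rises by 12).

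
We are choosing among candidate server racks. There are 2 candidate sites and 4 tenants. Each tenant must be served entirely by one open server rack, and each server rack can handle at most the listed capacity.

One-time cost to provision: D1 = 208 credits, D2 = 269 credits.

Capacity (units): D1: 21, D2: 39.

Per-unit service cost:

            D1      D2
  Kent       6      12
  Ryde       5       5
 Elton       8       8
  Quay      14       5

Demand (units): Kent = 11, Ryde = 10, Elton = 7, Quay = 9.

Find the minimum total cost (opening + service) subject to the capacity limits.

Minimum total cost: 552

Open {D2}: Kent→D2 12·11=132, Ryde→D2 5·10=50, Elton→D2 8·7=56, Quay→D2 5·9=45.
Loads: D2 carries 37/39. Service 283; fixed 269; total 552.
Next best feasible plan costs 694.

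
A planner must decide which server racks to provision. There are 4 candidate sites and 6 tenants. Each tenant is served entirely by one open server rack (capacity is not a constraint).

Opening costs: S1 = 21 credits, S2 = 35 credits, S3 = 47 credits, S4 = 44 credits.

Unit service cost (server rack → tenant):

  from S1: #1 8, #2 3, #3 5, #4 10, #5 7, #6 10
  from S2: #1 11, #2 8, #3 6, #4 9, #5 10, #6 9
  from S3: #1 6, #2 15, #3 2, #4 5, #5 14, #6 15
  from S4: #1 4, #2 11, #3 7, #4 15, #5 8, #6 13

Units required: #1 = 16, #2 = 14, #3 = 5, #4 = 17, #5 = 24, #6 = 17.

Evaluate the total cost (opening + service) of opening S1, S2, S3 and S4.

Each tenant is assigned to its cheapest site among the open ones.
{S1, S2, S3, S4}: #1→S4 4·16=64, #2→S1 3·14=42, #3→S3 2·5=10, #4→S3 5·17=85, #5→S1 7·24=168, #6→S2 9·17=153. Service 522; fixed 147; total 669.

Total cost: 669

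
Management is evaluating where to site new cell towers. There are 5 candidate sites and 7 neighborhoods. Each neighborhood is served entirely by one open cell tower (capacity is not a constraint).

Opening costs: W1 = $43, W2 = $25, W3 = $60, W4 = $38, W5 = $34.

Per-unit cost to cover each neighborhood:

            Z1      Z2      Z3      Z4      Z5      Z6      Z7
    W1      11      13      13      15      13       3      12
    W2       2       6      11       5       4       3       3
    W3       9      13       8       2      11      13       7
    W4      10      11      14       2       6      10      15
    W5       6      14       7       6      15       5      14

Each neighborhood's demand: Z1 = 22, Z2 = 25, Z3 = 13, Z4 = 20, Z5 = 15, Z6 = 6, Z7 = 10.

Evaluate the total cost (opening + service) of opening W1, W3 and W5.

Each neighborhood is assigned to its cheapest site among the open ones.
{W1, W3, W5}: Z1→W5 6·22=132, Z2→W1 13·25=325, Z3→W5 7·13=91, Z4→W3 2·20=40, Z5→W3 11·15=165, Z6→W1 3·6=18, Z7→W3 7·10=70. Service 841; fixed 137; total 978.

Total cost: 978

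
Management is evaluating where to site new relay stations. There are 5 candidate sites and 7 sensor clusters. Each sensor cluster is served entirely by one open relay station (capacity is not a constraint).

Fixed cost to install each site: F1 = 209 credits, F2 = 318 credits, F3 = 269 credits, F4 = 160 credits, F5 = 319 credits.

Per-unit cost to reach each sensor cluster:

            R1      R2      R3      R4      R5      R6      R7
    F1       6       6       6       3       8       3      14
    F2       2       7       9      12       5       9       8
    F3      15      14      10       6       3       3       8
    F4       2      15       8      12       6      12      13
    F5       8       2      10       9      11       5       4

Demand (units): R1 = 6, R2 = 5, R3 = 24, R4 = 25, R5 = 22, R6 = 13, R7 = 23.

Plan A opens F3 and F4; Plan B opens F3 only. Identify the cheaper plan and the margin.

Plan B is cheaper by 34.

Plan A: {F3, F4}: R1→F4 2·6=12, R2→F3 14·5=70, R3→F4 8·24=192, R4→F3 6·25=150, R5→F3 3·22=66, R6→F3 3·13=39, R7→F3 8·23=184. Service 713; fixed 429; total 1142.
Plan B: {F3}: R1→F3 15·6=90, R2→F3 14·5=70, R3→F3 10·24=240, R4→F3 6·25=150, R5→F3 3·22=66, R6→F3 3·13=39, R7→F3 8·23=184. Service 839; fixed 269; total 1108.
Difference: |1142 − 1108| = 34.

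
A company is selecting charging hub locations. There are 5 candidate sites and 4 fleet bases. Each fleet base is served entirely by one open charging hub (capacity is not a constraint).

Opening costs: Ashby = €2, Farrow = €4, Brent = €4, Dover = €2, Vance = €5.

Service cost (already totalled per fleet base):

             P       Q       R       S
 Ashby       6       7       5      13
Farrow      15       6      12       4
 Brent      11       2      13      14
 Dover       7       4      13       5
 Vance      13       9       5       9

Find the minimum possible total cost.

For any fixed open set, each fleet base goes to its cheapest open site; total = fixed + service.
{Ashby, Dover}: P→Ashby 6, Q→Dover 4, R→Ashby 5, S→Dover 5. Service 20; fixed 4; total 24.
{Ashby, Brent, Dover}: service 18 + fixed 8 = 26
{Ashby, Farrow}: P→Ashby 6, Q→Farrow 6, R→Ashby 5, S→Farrow 4. Service 21; fixed 6; total 27.
{Ashby, Farrow, Brent, Dover, Vance}: service 17 + fixed 17 = 34
No other subset beats 24.

Minimum total cost: 24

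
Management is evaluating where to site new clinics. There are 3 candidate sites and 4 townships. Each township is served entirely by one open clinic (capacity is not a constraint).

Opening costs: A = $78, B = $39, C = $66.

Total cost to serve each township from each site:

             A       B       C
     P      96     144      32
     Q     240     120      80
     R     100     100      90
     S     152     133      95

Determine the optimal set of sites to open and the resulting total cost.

For any fixed open set, each township goes to its cheapest open site; total = fixed + service.
{C}: P→C 32, Q→C 80, R→C 90, S→C 95. Service 297; fixed 66; total 363.
{B, C}: service 297 + fixed 105 = 402
{A, C}: P→C 32, Q→C 80, R→C 90, S→C 95. Service 297; fixed 144; total 441.
{A, B, C}: P→C 32, Q→C 80, R→C 90, S→C 95. Service 297; fixed 183; total 480.
No other subset beats 363.

Open C only; minimum total cost 363.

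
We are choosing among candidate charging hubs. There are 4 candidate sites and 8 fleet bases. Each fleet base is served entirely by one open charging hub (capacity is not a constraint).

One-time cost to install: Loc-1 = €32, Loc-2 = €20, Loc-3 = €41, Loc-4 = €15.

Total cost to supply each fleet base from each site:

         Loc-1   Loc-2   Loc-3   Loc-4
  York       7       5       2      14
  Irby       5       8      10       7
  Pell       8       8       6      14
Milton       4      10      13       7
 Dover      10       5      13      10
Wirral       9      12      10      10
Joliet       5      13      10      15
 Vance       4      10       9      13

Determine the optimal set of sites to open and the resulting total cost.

Open Loc-1 only; minimum total cost 84.

For any fixed open set, each fleet base goes to its cheapest open site; total = fixed + service.
{Loc-1}: York→Loc-1 7, Irby→Loc-1 5, Pell→Loc-1 8, Milton→Loc-1 4, Dover→Loc-1 10, Wirral→Loc-1 9, Joliet→Loc-1 5, Vance→Loc-1 4. Service 52; fixed 32; total 84.
{Loc-2}: service 71 + fixed 20 = 91
{Loc-1, Loc-2}: service 45 + fixed 52 = 97
{Loc-1, Loc-2, Loc-3, Loc-4}: York→Loc-3 2, Irby→Loc-1 5, Pell→Loc-3 6, Milton→Loc-1 4, Dover→Loc-2 5, Wirral→Loc-1 9, Joliet→Loc-1 5, Vance→Loc-1 4. Service 40; fixed 108; total 148.
No other subset beats 84.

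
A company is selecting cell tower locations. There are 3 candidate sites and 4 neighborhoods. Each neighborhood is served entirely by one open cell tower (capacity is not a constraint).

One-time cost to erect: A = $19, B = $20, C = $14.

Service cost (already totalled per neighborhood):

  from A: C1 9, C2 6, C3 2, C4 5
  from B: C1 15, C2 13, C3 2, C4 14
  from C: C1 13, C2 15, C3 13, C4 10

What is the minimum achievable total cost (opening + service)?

For any fixed open set, each neighborhood goes to its cheapest open site; total = fixed + service.
{A}: C1→A 9, C2→A 6, C3→A 2, C4→A 5. Service 22; fixed 19; total 41.
{A, C}: C1→A 9, C2→A 6, C3→A 2, C4→A 5. Service 22; fixed 33; total 55.
{A, B}: C1→A 9, C2→A 6, C3→A 2, C4→A 5. Service 22; fixed 39; total 61.
{A, B, C}: service 22 + fixed 53 = 75
(All 7 nonempty subsets were checked; A only is lowest.)

Minimum total cost: 41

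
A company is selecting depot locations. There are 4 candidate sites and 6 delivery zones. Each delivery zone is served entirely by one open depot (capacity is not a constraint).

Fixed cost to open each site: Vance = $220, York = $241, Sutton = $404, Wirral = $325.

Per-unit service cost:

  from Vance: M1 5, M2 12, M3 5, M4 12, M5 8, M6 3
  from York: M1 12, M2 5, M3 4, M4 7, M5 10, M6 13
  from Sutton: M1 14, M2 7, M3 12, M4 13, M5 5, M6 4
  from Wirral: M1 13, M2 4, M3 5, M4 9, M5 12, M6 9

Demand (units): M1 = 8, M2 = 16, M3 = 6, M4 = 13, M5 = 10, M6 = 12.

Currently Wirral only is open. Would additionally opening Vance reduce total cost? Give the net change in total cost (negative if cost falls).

No — net change +44 (cost rises by 44).

Current service cost with {Wirral}: 543.
Adding Vance: each delivery zone re-picks its cheapest; new service cost 367, saving 176.
Extra fixed cost: 220. Net change = 220 − 176 = 44.
(Totals: 868 → 912.)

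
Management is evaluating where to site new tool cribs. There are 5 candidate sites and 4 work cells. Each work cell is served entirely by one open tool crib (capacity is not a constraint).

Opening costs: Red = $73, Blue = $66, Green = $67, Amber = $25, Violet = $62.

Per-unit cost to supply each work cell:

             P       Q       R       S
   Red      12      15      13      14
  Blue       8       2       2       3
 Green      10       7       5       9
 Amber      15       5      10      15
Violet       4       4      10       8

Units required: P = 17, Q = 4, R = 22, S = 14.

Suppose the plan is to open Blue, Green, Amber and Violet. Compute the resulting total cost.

Total cost: 382

Each work cell is assigned to its cheapest site among the open ones.
{Blue, Green, Amber, Violet}: P→Violet 4·17=68, Q→Blue 2·4=8, R→Blue 2·22=44, S→Blue 3·14=42. Service 162; fixed 220; total 382.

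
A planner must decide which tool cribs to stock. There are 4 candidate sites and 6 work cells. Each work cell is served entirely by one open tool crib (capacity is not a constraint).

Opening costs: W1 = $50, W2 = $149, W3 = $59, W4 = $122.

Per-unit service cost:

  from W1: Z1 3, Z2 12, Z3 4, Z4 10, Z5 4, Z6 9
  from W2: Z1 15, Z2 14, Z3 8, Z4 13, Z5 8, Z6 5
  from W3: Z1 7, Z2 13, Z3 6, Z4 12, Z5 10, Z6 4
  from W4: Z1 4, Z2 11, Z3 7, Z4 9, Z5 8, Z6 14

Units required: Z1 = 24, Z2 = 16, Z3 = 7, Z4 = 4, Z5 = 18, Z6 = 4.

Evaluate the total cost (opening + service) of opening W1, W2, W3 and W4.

Each work cell is assigned to its cheapest site among the open ones.
{W1, W2, W3, W4}: Z1→W1 3·24=72, Z2→W4 11·16=176, Z3→W1 4·7=28, Z4→W4 9·4=36, Z5→W1 4·18=72, Z6→W3 4·4=16. Service 400; fixed 380; total 780.

Total cost: 780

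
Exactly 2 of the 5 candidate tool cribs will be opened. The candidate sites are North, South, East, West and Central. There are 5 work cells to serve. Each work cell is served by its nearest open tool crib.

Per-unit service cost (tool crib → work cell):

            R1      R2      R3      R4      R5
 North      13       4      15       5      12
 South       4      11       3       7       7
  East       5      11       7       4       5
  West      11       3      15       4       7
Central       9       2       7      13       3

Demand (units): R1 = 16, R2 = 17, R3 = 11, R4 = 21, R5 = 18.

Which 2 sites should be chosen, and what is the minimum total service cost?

Choose East and Central; total service cost 329.

With exactly 2 open, each work cell uses its cheapest among the chosen.
{East, Central}: R1→East 5·16=80, R2→Central 2·17=34, R3→East 7·11=77, R4→East 4·21=84, R5→Central 3·18=54. Service cost 329.
{South, Central}: service cost 332
{South, West}: service cost 358
Among all 10 size-2 choices, {East, Central} is lowest.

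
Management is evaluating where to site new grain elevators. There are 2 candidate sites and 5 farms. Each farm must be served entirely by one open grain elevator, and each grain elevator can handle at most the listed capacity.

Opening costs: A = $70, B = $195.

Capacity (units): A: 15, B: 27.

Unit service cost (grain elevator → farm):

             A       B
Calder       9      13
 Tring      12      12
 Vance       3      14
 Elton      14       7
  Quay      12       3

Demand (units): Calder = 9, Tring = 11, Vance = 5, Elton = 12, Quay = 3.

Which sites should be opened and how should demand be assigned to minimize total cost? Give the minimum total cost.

Open {A, B}: Calder→A 9·9=81, Tring→B 12·11=132, Vance→A 3·5=15, Elton→B 7·12=84, Quay→B 3·3=9.
Loads: A carries 14/15, B carries 26/27. Service 321; fixed 265; total 586.
Next best feasible plan costs 704.

Minimum total cost: 586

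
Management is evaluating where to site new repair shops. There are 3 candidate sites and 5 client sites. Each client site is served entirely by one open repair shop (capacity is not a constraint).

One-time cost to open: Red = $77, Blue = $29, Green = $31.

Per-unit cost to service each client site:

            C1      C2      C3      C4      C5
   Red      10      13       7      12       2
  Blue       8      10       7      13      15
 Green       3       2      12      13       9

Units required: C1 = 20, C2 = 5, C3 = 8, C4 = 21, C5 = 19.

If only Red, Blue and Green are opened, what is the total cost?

Each client site is assigned to its cheapest site among the open ones.
{Red, Blue, Green}: C1→Green 3·20=60, C2→Green 2·5=10, C3→Red 7·8=56, C4→Red 12·21=252, C5→Red 2·19=38. Service 416; fixed 137; total 553.

Total cost: 553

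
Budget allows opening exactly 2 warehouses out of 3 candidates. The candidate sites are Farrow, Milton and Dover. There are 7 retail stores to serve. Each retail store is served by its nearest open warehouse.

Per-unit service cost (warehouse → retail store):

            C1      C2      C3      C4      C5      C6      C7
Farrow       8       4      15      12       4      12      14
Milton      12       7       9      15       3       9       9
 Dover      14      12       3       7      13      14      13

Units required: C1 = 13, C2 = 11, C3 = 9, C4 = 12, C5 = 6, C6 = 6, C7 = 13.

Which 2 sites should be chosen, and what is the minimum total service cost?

With exactly 2 open, each retail store uses its cheapest among the chosen.
{Farrow, Dover}: C1→Farrow 8·13=104, C2→Farrow 4·11=44, C3→Dover 3·9=27, C4→Dover 7·12=84, C5→Farrow 4·6=24, C6→Farrow 12·6=72, C7→Dover 13·13=169. Service cost 524.
{Milton, Dover}: service cost 533
{Farrow, Milton}: service cost 562
Among all 3 size-2 choices, {Farrow, Dover} is lowest.

Choose Farrow and Dover; total service cost 524.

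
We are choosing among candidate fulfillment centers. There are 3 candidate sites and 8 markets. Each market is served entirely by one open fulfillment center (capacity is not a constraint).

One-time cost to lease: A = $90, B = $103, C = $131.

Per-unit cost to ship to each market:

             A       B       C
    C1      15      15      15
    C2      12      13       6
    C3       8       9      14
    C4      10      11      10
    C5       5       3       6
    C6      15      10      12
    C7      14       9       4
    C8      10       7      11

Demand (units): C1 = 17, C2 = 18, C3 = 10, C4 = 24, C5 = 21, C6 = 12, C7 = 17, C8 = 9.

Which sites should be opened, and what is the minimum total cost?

For any fixed open set, each market goes to its cheapest open site; total = fixed + service.
{B, C}: C1→B 15·17=255, C2→C 6·18=108, C3→B 9·10=90, C4→C 10·24=240, C5→B 3·21=63, C6→B 10·12=120, C7→C 4·17=68, C8→B 7·9=63. Service 1007; fixed 234; total 1241.
{A, C}: service 1090 + fixed 221 = 1311
{C}: service 1180 + fixed 131 = 1311
{A, B, C}: service 997 + fixed 324 = 1321
No other subset beats 1241.

Open B and C; minimum total cost 1241.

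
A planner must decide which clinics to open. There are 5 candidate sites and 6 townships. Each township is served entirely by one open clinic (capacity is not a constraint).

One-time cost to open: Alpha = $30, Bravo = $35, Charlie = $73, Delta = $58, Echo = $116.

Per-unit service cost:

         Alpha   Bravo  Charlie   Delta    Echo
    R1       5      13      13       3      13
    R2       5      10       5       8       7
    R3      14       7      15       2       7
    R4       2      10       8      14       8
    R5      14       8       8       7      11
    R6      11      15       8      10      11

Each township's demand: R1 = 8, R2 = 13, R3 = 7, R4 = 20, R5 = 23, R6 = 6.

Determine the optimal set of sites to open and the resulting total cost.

Open Alpha and Delta; minimum total cost 452.

For any fixed open set, each township goes to its cheapest open site; total = fixed + service.
{Alpha, Delta}: R1→Delta 3·8=24, R2→Alpha 5·13=65, R3→Delta 2·7=14, R4→Alpha 2·20=40, R5→Delta 7·23=161, R6→Delta 10·6=60. Service 364; fixed 88; total 452.
{Alpha, Bravo, Delta}: service 364 + fixed 123 = 487
{Alpha, Bravo}: service 444 + fixed 65 = 509
{Alpha, Bravo, Charlie, Delta, Echo}: service 352 + fixed 312 = 664
No other subset beats 452.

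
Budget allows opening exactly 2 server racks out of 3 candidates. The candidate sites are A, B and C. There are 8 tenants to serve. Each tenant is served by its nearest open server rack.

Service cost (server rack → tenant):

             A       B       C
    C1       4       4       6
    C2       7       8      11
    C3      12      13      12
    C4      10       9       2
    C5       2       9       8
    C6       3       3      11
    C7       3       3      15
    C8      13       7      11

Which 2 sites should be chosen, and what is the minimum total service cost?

Choose A and C; total service cost 44.

With exactly 2 open, each tenant uses its cheapest among the chosen.
{A, C}: C1→A 4, C2→A 7, C3→A 12, C4→C 2, C5→A 2, C6→A 3, C7→A 3, C8→C 11. Service cost 44.
{A, B}: service cost 47
{B, C}: service cost 47
Among all 3 size-2 choices, {A, C} is lowest.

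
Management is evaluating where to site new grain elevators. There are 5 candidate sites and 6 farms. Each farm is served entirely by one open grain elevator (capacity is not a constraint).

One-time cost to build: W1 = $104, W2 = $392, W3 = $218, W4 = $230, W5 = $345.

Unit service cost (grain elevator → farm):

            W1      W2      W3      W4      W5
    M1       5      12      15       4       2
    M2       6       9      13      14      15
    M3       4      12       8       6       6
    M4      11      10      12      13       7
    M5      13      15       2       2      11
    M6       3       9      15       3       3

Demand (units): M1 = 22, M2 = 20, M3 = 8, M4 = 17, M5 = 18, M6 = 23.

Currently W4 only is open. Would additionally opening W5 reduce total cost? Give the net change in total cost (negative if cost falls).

Current service cost with {W4}: 742.
Adding W5: each farm re-picks its cheapest; new service cost 596, saving 146.
Extra fixed cost: 345. Net change = 345 − 146 = 199.
(Totals: 972 → 1171.)

No — net change +199 (cost rises by 199).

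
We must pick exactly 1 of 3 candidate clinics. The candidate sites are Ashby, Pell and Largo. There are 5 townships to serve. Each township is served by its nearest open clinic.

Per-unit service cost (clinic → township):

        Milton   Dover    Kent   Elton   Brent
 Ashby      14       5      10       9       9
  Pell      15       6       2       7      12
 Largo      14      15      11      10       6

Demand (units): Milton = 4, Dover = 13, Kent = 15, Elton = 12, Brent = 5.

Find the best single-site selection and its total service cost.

Choose Pell only; total service cost 312.

With exactly 1 open, each township uses its cheapest among the chosen.
{Pell}: Milton→Pell 15·4=60, Dover→Pell 6·13=78, Kent→Pell 2·15=30, Elton→Pell 7·12=84, Brent→Pell 12·5=60. Service cost 312.
{Ashby}: service cost 424
{Largo}: service cost 566
Among all 3 size-1 choices, {Pell} is lowest.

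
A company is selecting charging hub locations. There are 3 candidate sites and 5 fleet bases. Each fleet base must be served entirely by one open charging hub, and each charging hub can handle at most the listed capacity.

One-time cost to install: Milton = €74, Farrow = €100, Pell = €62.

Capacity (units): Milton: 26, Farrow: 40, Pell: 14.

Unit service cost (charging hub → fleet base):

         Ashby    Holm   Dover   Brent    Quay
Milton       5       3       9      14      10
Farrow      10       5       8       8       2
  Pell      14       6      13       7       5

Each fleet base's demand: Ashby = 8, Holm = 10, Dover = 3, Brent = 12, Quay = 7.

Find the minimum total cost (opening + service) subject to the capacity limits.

Minimum total cost: 364

Open {Farrow}: Ashby→Farrow 10·8=80, Holm→Farrow 5·10=50, Dover→Farrow 8·3=24, Brent→Farrow 8·12=96, Quay→Farrow 2·7=14.
Loads: Farrow carries 40/40. Service 264; fixed 100; total 364.
Next best feasible plan costs 378.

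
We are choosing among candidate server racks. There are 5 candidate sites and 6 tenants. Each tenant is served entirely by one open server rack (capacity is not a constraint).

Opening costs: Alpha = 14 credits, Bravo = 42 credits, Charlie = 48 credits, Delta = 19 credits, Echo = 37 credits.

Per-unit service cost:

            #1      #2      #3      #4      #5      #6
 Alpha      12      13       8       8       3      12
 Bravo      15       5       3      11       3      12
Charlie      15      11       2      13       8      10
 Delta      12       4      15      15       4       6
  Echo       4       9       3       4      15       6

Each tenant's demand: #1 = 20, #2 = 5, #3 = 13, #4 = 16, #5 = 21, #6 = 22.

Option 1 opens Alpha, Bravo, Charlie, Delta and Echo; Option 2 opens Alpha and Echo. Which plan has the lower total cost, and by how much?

Option 1: {Alpha, Bravo, Charlie, Delta, Echo}: #1→Echo 4·20=80, #2→Delta 4·5=20, #3→Charlie 2·13=26, #4→Echo 4·16=64, #5→Alpha 3·21=63, #6→Delta 6·22=132. Service 385; fixed 160; total 545.
Option 2: {Alpha, Echo}: #1→Echo 4·20=80, #2→Echo 9·5=45, #3→Echo 3·13=39, #4→Echo 4·16=64, #5→Alpha 3·21=63, #6→Echo 6·22=132. Service 423; fixed 51; total 474.
Difference: |545 − 474| = 71.

Option 2 is cheaper by 71.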